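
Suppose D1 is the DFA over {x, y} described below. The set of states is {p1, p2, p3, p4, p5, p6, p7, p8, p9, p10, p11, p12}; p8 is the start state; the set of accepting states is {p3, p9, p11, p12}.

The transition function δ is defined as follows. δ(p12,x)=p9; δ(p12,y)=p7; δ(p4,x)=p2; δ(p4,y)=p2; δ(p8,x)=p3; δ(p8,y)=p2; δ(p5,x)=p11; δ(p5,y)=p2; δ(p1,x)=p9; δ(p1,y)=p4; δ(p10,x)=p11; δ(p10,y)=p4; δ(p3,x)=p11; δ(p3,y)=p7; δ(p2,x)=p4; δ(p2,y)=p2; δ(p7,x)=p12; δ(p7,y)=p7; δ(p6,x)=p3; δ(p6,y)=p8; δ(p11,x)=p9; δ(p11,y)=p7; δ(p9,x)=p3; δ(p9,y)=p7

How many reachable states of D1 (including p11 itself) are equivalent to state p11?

4

States {p1,p5,p6,p10} cannot be reached from the start state, so discard them.
Start with accepting vs non-accepting: {p3,p9,p11,p12} | {p2,p4,p7,p8}.
Split {p2,p4,p7,p8} by δ(·,x) → {p2,p4} and {p7,p8}.
Split {p7,p8} by δ(·,y) → {p7} and {p8}.
The partition is now stable with 4 blocks: {p3,p9,p11,p12} | {p2,p4} | {p7} | {p8}.
The equivalence class containing p11 is {p3,p9,p11,p12}, of size 4.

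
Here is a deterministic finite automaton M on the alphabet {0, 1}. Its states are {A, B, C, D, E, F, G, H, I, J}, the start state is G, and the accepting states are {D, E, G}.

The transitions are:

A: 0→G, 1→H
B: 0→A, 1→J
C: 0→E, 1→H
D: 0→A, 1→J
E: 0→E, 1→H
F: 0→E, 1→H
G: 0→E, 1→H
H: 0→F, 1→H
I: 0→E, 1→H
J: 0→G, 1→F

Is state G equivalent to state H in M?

Reachable states from the start: {E,F,G,H}. Unreachable: {A,B,C,D,I,J} — drop them.
P0 = {E,G} | {F,H}.
On input 0, block {F,H} splits into {F} and {H}.
The partition is now stable with 3 blocks: {E,G} | {F} | {H}.
G and H end up in different blocks, so they are distinguishable. For instance, the string 'ε' is accepted from only G.

No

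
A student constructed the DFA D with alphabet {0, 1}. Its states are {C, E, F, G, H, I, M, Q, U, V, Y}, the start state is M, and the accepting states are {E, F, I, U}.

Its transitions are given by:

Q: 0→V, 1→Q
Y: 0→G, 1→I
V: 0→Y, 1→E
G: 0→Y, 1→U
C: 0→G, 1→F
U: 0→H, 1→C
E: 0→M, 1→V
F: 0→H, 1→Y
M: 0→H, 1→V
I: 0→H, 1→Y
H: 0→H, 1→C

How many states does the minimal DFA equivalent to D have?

3

First remove the unreachable states {Q}; 10 states remain.
Initial partition by acceptance: {E,F,I,U} | {C,G,H,M,V,Y}.
On input 1, block {C,G,H,M,V,Y} splits into {C,G,V,Y} and {H,M}.
Stable partition: {E,F,I,U} | {C,G,V,Y} | {H,M} — 3 equivalence classes.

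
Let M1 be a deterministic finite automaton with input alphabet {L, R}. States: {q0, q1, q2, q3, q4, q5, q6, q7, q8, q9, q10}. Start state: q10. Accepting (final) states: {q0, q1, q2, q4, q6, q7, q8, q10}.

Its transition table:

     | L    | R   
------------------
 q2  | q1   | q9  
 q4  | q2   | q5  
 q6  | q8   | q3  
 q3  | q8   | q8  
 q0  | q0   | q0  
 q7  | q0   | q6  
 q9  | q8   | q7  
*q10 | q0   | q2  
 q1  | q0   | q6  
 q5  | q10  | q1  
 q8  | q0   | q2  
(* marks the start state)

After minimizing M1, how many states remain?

4

First remove the unreachable states {q4,q5}; 9 states remain.
Start with accepting vs non-accepting: {q0,q1,q2,q6,q7,q8,q10} | {q3,q9}.
Split {q0,q1,q2,q6,q7,q8,q10} by δ(·,R) → {q0,q1,q7,q8,q10} and {q2,q6}.
Refine {q0,q1,q7,q8,q10} on symbol R: members go to different blocks, giving {q1,q7,q8,q10} and {q0}.
Stable partition: {q1,q7,q8,q10} | {q3,q9} | {q2,q6} | {q0} — 4 equivalence classes.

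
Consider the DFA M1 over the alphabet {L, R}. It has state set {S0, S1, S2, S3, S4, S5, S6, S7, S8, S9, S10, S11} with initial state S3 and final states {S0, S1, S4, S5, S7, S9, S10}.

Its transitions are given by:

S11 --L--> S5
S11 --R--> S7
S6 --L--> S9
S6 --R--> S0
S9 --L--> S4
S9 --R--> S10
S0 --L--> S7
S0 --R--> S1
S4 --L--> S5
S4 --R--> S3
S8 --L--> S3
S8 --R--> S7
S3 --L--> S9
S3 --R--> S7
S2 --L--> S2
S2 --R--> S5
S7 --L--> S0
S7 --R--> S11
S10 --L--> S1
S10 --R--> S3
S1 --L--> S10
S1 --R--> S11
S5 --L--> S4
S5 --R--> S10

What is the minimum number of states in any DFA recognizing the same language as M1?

States {S2,S6,S8} cannot be reached from the start state, so discard them.
Initial partition by acceptance: {S0,S1,S4,S5,S7,S9,S10} | {S3,S11}.
Refine {S0,S1,S4,S5,S7,S9,S10} on symbol R: members go to different blocks, giving {S1,S4,S7,S10} and {S0,S5,S9}.
Split {S1,S4,S7,S10} by δ(·,L) → {S1,S10} and {S4,S7}.
No further refinement is possible. Final partition (4 blocks): {S1,S10} | {S3,S11} | {S0,S5,S9} | {S4,S7}.

4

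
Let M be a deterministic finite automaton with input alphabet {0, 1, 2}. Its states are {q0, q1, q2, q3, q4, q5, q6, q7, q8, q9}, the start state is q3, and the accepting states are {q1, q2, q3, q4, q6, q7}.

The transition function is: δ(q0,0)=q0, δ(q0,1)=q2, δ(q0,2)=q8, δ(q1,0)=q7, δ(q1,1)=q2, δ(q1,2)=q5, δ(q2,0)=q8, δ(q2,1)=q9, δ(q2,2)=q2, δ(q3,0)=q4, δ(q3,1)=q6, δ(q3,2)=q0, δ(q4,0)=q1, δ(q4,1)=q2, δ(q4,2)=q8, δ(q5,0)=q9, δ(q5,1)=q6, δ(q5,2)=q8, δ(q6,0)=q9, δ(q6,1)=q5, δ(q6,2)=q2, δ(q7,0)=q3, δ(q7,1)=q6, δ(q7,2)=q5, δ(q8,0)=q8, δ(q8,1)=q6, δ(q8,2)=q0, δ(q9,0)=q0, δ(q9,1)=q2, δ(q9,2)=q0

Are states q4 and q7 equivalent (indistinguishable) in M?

Yes

All states are reachable from the start state.
P0 = {q1,q2,q3,q4,q6,q7} | {q0,q5,q8,q9}.
Refine {q1,q2,q3,q4,q6,q7} on symbol 0: members go to different blocks, giving {q1,q3,q4,q7} and {q2,q6}.
Stable partition: {q1,q3,q4,q7} | {q0,q5,q8,q9} | {q2,q6} — 3 equivalence classes.
q4 and q7 lie in the same block of the stable partition, so they are equivalent — no string distinguishes them.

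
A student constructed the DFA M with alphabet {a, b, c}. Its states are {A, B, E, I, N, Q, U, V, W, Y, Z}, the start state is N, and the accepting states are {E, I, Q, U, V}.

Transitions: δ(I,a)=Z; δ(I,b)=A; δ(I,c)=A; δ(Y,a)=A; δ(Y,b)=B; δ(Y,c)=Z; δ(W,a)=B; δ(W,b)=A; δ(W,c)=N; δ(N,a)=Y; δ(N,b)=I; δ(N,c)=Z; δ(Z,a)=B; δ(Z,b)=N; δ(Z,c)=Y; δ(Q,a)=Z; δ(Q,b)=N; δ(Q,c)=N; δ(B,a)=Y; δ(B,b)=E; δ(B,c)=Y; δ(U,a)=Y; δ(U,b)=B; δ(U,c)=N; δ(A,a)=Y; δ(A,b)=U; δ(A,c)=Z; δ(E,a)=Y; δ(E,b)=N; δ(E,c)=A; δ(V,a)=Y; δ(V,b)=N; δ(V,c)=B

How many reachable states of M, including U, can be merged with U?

Reachable states from the start: {A,B,E,I,N,U,Y,Z}. Unreachable: {Q,V,W} — drop them.
Initial partition by acceptance: {E,I,U} | {A,B,N,Y,Z}.
On input b, block {A,B,N,Y,Z} splits into {A,B,N} and {Y,Z}.
No further refinement is possible. Final partition (3 blocks): {E,I,U} | {A,B,N} | {Y,Z}.
The equivalence class containing U is {E,I,U}, of size 3.

3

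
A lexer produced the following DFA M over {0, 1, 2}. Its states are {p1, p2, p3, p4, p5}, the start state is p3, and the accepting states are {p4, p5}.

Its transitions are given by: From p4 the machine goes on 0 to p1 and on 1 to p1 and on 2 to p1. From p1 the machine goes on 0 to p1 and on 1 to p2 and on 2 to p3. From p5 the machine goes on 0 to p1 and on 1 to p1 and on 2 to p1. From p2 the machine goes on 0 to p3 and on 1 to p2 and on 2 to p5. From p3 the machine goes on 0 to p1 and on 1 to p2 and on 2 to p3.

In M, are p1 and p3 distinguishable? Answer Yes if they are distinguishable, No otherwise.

No

States {p4} cannot be reached from the start state, so discard them.
P0 = {p5} | {p1,p2,p3}.
On input 2, block {p1,p2,p3} splits into {p1,p3} and {p2}.
The partition is now stable with 3 blocks: {p5} | {p1,p3} | {p2}.
p1 and p3 lie in the same block of the stable partition, so they are equivalent — no string distinguishes them.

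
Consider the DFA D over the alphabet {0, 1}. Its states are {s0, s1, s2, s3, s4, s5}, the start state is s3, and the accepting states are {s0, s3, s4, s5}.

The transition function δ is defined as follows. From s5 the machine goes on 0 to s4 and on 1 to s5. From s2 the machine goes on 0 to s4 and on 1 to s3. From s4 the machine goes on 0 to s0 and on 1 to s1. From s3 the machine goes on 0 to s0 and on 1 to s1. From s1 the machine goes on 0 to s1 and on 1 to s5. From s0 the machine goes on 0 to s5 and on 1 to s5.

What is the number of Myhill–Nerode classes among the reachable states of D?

States {s2} cannot be reached from the start state, so discard them.
P0 = {s0,s3,s4,s5} | {s1}.
Split {s0,s3,s4,s5} by δ(·,1) → {s0,s5} and {s3,s4}.
On input 0, block {s0,s5} splits into {s0} and {s5}.
The partition is now stable with 4 blocks: {s0} | {s1} | {s3,s4} | {s5}.

4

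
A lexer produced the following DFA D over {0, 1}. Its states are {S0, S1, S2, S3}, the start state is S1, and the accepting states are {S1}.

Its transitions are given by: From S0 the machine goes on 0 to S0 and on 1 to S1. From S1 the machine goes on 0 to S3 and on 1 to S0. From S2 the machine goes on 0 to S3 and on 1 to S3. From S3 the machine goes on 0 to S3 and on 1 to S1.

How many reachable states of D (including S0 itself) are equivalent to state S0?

Reachable states from the start: {S0,S1,S3}. Unreachable: {S2} — drop them.
P0 = {S1} | {S0,S3}.
The partition is now stable with 2 blocks: {S1} | {S0,S3}.
The equivalence class containing S0 is {S0,S3}, of size 2.

2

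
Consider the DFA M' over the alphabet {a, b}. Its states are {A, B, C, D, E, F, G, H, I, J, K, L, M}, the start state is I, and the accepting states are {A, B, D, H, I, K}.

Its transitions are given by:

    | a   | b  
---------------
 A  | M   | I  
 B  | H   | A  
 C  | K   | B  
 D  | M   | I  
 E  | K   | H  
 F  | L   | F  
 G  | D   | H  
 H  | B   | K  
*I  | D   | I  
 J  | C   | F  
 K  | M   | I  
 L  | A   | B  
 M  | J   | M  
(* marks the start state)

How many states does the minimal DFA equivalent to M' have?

6

Reachable states from the start: {A,B,C,D,F,H,I,J,K,L,M}. Unreachable: {E,G} — drop them.
P0 = {A,B,D,H,I,K} | {C,F,J,L,M}.
Refine {A,B,D,H,I,K} on symbol a: members go to different blocks, giving {A,D,K} and {B,H,I}.
Refine {C,F,J,L,M} on symbol a: members go to different blocks, giving {F,J,M} and {C,L}.
Refine {F,J,M} on symbol a: members go to different blocks, giving {F,J} and {M}.
Split {B,H,I} by δ(·,a) → {B,H} and {I}.
No further refinement is possible. Final partition (6 blocks): {A,D,K} | {F,J} | {B,H} | {C,L} | {M} | {I}.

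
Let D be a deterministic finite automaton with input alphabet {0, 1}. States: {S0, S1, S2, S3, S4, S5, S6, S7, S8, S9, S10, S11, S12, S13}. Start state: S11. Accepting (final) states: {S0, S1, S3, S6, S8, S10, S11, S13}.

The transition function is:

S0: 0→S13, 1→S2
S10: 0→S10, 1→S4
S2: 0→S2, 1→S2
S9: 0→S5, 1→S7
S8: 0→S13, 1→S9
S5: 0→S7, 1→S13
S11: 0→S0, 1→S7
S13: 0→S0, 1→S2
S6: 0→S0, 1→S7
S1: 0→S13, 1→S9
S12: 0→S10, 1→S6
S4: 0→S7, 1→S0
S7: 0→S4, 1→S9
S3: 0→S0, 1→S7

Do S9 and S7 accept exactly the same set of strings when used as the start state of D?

Yes

Reachable states from the start: {S0,S2,S4,S5,S7,S9,S11,S13}. Unreachable: {S1,S3,S6,S8,S10,S12} — drop them.
P0 = {S0,S11,S13} | {S2,S4,S5,S7,S9}.
Split {S2,S4,S5,S7,S9} by δ(·,1) → {S2,S7,S9} and {S4,S5}.
Refine {S2,S7,S9} on symbol 0: members go to different blocks, giving {S7,S9} and {S2}.
Split {S0,S11,S13} by δ(·,1) → {S0,S13} and {S11}.
The partition is now stable with 5 blocks: {S0,S13} | {S7,S9} | {S4,S5} | {S2} | {S11}.
S9 and S7 lie in the same block of the stable partition, so they are equivalent — no string distinguishes them.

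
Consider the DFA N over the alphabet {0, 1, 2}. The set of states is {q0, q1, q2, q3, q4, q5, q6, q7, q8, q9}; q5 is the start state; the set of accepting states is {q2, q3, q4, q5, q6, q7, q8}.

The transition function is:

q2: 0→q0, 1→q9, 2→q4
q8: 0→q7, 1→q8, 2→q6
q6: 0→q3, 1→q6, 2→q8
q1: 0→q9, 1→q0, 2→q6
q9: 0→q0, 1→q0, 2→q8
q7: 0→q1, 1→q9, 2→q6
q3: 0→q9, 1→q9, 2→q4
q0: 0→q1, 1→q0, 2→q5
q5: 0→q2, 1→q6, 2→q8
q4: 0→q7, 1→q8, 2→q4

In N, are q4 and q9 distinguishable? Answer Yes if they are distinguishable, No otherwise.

P0 = {q2,q3,q4,q5,q6,q7,q8} | {q0,q1,q9}.
On input 0, block {q2,q3,q4,q5,q6,q7,q8} splits into {q4,q5,q6,q8} and {q2,q3,q7}.
Stable partition: {q4,q5,q6,q8} | {q0,q1,q9} | {q2,q3,q7} — 3 equivalence classes.
q4 and q9 end up in different blocks, so they are distinguishable. For instance, the string 'ε' is accepted from only q4.

Yes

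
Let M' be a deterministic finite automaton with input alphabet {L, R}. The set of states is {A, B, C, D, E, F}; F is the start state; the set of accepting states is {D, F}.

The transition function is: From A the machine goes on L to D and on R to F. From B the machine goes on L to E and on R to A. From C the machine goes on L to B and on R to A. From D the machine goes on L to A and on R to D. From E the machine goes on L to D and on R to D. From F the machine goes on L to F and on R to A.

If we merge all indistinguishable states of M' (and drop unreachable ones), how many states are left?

First remove the unreachable states {B,C,E}; 3 states remain.
P0 = {D,F} | {A}.
Refine {D,F} on symbol L: members go to different blocks, giving {D} and {F}.
Stable partition: {D} | {A} | {F} — 3 equivalence classes.

3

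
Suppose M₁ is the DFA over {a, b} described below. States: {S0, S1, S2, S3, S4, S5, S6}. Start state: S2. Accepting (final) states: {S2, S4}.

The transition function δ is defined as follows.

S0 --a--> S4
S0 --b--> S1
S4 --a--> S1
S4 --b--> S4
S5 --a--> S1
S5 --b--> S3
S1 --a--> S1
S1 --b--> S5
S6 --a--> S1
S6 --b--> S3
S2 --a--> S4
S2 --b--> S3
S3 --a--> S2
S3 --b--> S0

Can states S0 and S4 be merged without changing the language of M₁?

Reachable states from the start: {S0,S1,S2,S3,S4,S5}. Unreachable: {S6} — drop them.
Initial partition by acceptance: {S2,S4} | {S0,S1,S3,S5}.
Refine {S2,S4} on symbol a: members go to different blocks, giving {S2} and {S4}.
On input a, block {S0,S1,S3,S5} splits into {S1,S5} and {S0} and {S3}.
On input b, block {S1,S5} splits into {S1} and {S5}.
Stable partition: {S2} | {S1} | {S4} | {S0} | {S3} | {S5} — 6 equivalence classes.
S0 and S4 end up in different blocks, so they are distinguishable. For instance, the string 'ε' is accepted from only S4.

No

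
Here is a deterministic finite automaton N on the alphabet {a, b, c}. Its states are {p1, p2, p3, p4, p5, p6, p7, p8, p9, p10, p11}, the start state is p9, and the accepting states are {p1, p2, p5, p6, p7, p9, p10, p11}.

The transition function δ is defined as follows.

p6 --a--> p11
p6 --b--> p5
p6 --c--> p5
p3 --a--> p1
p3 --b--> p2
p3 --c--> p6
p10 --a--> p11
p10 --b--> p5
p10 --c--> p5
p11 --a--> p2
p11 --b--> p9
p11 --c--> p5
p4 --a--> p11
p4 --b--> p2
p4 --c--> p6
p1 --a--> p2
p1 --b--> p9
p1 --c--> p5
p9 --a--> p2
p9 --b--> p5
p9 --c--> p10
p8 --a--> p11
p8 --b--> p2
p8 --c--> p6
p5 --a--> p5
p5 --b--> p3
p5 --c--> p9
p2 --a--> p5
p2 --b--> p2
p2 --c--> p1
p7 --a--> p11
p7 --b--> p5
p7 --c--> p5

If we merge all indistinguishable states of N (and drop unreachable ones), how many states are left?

First remove the unreachable states {p4,p7,p8}; 8 states remain.
Start with accepting vs non-accepting: {p1,p2,p5,p6,p9,p10,p11} | {p3}.
Split {p1,p2,p5,p6,p9,p10,p11} by δ(·,b) → {p1,p2,p6,p9,p10,p11} and {p5}.
On input a, block {p1,p2,p6,p9,p10,p11} splits into {p1,p6,p9,p10,p11} and {p2}.
Refine {p1,p6,p9,p10,p11} on symbol a: members go to different blocks, giving {p1,p9,p11} and {p6,p10}.
Refine {p1,p9,p11} on symbol b: members go to different blocks, giving {p1,p11} and {p9}.
Stable partition: {p1,p11} | {p3} | {p5} | {p2} | {p6,p10} | {p9} — 6 equivalence classes.

6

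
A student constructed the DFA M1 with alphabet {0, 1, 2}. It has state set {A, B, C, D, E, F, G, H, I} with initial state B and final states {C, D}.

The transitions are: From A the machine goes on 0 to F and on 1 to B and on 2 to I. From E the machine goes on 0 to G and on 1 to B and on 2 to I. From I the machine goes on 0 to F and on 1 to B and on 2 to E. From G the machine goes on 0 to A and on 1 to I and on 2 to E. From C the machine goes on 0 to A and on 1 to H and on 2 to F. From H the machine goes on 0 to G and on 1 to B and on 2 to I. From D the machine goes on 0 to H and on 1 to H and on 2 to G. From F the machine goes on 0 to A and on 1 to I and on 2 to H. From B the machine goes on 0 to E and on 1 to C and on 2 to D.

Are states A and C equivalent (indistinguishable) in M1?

Initial partition by acceptance: {C,D} | {A,B,E,F,G,H,I}.
On input 1, block {A,B,E,F,G,H,I} splits into {A,E,F,G,H,I} and {B}.
Refine {A,E,F,G,H,I} on symbol 1: members go to different blocks, giving {A,E,H,I} and {F,G}.
No further refinement is possible. Final partition (4 blocks): {C,D} | {A,E,H,I} | {B} | {F,G}.
A and C end up in different blocks, so they are distinguishable. For instance, the string 'ε' is accepted from only C.

No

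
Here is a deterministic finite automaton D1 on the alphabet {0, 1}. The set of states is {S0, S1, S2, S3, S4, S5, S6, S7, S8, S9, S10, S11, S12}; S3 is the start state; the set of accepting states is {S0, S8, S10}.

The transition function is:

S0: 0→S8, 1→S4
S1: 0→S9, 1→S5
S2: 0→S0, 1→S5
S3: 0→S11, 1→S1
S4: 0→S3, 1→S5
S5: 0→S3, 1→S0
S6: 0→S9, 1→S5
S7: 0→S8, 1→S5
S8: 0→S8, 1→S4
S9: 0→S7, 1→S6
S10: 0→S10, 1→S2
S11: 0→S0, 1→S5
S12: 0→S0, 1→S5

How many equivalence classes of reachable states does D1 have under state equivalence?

First remove the unreachable states {S2,S10,S12}; 10 states remain.
Initial partition by acceptance: {S0,S8} | {S1,S3,S4,S5,S6,S7,S9,S11}.
Split {S1,S3,S4,S5,S6,S7,S9,S11} by δ(·,0) → {S1,S3,S4,S5,S6,S9} and {S7,S11}.
Refine {S1,S3,S4,S5,S6,S9} on symbol 0: members go to different blocks, giving {S1,S4,S5,S6} and {S3,S9}.
On input 1, block {S1,S4,S5,S6} splits into {S1,S4,S6} and {S5}.
Stable partition: {S0,S8} | {S1,S4,S6} | {S7,S11} | {S3,S9} | {S5} — 5 equivalence classes.

5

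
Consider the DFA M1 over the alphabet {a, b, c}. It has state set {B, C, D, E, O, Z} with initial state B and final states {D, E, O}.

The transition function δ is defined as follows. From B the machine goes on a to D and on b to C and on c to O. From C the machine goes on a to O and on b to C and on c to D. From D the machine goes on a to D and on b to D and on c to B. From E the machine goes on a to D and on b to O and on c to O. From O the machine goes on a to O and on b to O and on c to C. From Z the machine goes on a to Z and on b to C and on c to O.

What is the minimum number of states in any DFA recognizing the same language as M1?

2

Reachable states from the start: {B,C,D,O}. Unreachable: {E,Z} — drop them.
P0 = {D,O} | {B,C}.
Stable partition: {D,O} | {B,C} — 2 equivalence classes.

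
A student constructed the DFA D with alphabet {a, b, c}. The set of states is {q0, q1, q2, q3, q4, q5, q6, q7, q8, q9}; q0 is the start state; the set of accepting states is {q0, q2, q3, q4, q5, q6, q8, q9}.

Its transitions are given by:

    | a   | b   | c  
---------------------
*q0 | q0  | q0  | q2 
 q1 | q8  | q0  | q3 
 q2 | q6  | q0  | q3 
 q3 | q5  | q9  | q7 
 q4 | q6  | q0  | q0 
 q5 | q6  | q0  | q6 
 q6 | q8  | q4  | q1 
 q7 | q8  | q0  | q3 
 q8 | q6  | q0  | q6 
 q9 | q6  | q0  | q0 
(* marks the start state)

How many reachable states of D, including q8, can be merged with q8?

3

Every state is reachable, so we keep all 10.
Start with accepting vs non-accepting: {q0,q2,q3,q4,q5,q6,q8,q9} | {q1,q7}.
Split {q0,q2,q3,q4,q5,q6,q8,q9} by δ(·,c) → {q0,q2,q4,q5,q8,q9} and {q3,q6}.
Split {q0,q2,q4,q5,q8,q9} by δ(·,a) → {q2,q4,q5,q8,q9} and {q0}.
Refine {q2,q4,q5,q8,q9} on symbol c: members go to different blocks, giving {q2,q5,q8} and {q4,q9}.
Stable partition: {q2,q5,q8} | {q1,q7} | {q3,q6} | {q0} | {q4,q9} — 5 equivalence classes.
State q8 belongs to the block {q2,q5,q8}, which has 3 states.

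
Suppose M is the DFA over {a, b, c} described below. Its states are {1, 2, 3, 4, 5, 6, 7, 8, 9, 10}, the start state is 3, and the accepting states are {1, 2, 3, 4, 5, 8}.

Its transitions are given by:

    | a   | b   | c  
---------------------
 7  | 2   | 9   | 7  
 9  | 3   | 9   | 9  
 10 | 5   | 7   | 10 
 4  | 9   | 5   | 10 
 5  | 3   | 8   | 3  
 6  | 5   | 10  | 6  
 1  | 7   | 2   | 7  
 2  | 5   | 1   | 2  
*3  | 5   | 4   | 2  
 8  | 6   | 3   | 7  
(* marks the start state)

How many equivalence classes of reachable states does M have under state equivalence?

All states are reachable from the start state.
Initial partition by acceptance: {1,2,3,4,5,8} | {6,7,9,10}.
Refine {1,2,3,4,5,8} on symbol a: members go to different blocks, giving {1,4,8} and {2,3,5}.
No further refinement is possible. Final partition (3 blocks): {1,4,8} | {6,7,9,10} | {2,3,5}.

3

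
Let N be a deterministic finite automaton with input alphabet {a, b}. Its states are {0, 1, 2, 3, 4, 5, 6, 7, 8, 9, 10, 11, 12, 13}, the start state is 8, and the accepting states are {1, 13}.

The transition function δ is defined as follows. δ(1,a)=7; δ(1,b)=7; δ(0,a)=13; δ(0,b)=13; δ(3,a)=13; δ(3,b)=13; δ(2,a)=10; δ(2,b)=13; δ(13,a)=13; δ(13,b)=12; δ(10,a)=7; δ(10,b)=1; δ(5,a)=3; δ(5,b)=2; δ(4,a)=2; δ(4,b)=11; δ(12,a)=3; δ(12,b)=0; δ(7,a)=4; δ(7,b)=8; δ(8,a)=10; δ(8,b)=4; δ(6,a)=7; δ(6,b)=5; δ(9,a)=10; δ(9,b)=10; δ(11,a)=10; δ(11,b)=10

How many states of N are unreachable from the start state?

BFS from 8 reaches {0, 1, 2, 3, 4, 7, 8, 10, 11, 12, 13}; the 3 state(s) 5, 6, 9 are never visited.

3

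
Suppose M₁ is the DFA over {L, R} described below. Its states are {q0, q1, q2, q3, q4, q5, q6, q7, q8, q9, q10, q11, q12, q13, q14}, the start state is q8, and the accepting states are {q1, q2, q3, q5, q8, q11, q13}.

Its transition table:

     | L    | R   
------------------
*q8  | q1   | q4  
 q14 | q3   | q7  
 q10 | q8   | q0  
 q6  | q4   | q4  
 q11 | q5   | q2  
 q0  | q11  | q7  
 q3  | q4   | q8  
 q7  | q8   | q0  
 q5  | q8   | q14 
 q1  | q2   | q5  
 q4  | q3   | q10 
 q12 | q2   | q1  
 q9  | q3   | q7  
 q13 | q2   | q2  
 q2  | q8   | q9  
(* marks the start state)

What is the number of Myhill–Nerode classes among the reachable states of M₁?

First remove the unreachable states {q6,q12,q13}; 12 states remain.
P0 = {q1,q2,q3,q5,q8,q11} | {q0,q4,q7,q9,q10,q14}.
Refine {q1,q2,q3,q5,q8,q11} on symbol L: members go to different blocks, giving {q1,q2,q5,q8,q11} and {q3}.
On input R, block {q1,q2,q5,q8,q11} splits into {q2,q5,q8} and {q1,q11}.
Refine {q2,q5,q8} on symbol L: members go to different blocks, giving {q2,q5} and {q8}.
Split {q0,q4,q7,q9,q10,q14} by δ(·,L) → {q4,q9,q14} and {q7,q10} and {q0}.
The partition is now stable with 7 blocks: {q2,q5} | {q4,q9,q14} | {q3} | {q1,q11} | {q8} | {q7,q10} | {q0}.

7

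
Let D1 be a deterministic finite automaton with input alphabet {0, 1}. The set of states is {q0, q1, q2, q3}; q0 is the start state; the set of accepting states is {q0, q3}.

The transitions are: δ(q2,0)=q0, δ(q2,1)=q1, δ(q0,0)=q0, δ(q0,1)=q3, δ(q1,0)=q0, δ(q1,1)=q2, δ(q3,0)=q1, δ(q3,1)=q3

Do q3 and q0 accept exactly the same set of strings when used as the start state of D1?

Every state is reachable, so we keep all 4.
Initial partition by acceptance: {q0,q3} | {q1,q2}.
Refine {q0,q3} on symbol 0: members go to different blocks, giving {q0} and {q3}.
No further refinement is possible. Final partition (3 blocks): {q0} | {q1,q2} | {q3}.
q3 and q0 end up in different blocks, so they are distinguishable. For instance, the string '0' is accepted from only q0.

No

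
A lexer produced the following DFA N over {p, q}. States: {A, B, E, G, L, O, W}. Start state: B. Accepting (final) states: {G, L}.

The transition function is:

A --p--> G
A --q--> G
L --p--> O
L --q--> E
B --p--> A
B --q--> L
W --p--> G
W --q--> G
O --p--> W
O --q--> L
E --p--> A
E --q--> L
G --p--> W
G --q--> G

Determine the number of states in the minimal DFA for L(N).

All states are reachable from the start state.
Initial partition by acceptance: {G,L} | {A,B,E,O,W}.
Refine {G,L} on symbol q: members go to different blocks, giving {L} and {G}.
Split {A,B,E,O,W} by δ(·,p) → {B,E,O} and {A,W}.
No further refinement is possible. Final partition (4 blocks): {L} | {B,E,O} | {G} | {A,W}.

4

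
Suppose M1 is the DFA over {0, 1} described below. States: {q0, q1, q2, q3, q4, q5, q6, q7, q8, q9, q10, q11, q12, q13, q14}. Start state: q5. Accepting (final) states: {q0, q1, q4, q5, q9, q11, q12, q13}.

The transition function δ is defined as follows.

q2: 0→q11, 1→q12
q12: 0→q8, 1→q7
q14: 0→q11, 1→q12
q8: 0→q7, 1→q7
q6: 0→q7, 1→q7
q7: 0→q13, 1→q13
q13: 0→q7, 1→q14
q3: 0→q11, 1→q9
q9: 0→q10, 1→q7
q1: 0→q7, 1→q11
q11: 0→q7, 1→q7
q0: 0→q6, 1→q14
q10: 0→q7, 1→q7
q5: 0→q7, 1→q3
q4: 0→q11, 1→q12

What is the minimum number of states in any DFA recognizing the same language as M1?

6

Reachable states from the start: {q3,q5,q7,q8,q9,q10,q11,q12,q13,q14}. Unreachable: {q0,q1,q2,q4,q6} — drop them.
Start with accepting vs non-accepting: {q5,q9,q11,q12,q13} | {q3,q7,q8,q10,q14}.
Refine {q3,q7,q8,q10,q14} on symbol 0: members go to different blocks, giving {q3,q7,q14} and {q8,q10}.
Refine {q5,q9,q11,q12,q13} on symbol 0: members go to different blocks, giving {q5,q11,q13} and {q9,q12}.
Split {q3,q7,q14} by δ(·,1) → {q3,q14} and {q7}.
Refine {q5,q11,q13} on symbol 1: members go to different blocks, giving {q5,q13} and {q11}.
No further refinement is possible. Final partition (6 blocks): {q5,q13} | {q3,q14} | {q8,q10} | {q9,q12} | {q7} | {q11}.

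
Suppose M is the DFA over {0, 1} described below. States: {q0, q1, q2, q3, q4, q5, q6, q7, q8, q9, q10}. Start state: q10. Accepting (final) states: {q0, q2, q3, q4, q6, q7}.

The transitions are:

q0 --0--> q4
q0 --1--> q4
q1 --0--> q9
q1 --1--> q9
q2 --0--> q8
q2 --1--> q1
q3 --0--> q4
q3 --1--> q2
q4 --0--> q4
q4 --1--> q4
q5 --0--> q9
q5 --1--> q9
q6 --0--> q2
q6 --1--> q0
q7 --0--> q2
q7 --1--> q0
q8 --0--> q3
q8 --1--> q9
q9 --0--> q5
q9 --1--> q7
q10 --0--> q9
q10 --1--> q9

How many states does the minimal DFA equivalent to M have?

7

First remove the unreachable states {q6}; 10 states remain.
Initial partition by acceptance: {q0,q2,q3,q4,q7} | {q1,q5,q8,q9,q10}.
Refine {q0,q2,q3,q4,q7} on symbol 0: members go to different blocks, giving {q0,q3,q4,q7} and {q2}.
Split {q0,q3,q4,q7} by δ(·,0) → {q0,q3,q4} and {q7}.
Refine {q0,q3,q4} on symbol 1: members go to different blocks, giving {q0,q4} and {q3}.
On input 0, block {q1,q5,q8,q9,q10} splits into {q1,q5,q9,q10} and {q8}.
On input 1, block {q1,q5,q9,q10} splits into {q1,q5,q10} and {q9}.
Stable partition: {q0,q4} | {q1,q5,q10} | {q2} | {q7} | {q3} | {q8} | {q9} — 7 equivalence classes.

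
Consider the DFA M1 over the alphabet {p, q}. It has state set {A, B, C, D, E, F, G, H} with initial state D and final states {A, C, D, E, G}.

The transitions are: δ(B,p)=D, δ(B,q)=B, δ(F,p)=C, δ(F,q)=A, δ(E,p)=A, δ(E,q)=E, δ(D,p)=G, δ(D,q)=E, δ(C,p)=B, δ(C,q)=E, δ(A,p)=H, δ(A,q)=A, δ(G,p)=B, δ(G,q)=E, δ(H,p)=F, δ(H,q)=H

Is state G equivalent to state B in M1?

All states are reachable from the start state.
Initial partition by acceptance: {A,C,D,E,G} | {B,F,H}.
Split {A,C,D,E,G} by δ(·,p) → {A,C,G} and {D,E}.
On input q, block {A,C,G} splits into {C,G} and {A}.
On input p, block {B,F,H} splits into {B} and {F} and {H}.
Split {D,E} by δ(·,p) → {D} and {E}.
The partition is now stable with 7 blocks: {C,G} | {B} | {D} | {A} | {F} | {H} | {E}.
G and B end up in different blocks, so they are distinguishable. For instance, the string 'ε' is accepted from only G.

No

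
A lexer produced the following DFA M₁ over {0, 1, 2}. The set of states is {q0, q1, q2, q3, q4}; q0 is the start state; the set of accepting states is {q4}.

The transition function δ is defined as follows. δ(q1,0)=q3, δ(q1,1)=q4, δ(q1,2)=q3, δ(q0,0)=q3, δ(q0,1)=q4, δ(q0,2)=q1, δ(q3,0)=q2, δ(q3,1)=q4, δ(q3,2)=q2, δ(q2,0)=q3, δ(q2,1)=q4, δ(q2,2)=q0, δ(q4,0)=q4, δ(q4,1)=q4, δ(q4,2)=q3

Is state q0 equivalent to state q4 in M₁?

No

Every state is reachable, so we keep all 5.
P0 = {q4} | {q0,q1,q2,q3}.
No further refinement is possible. Final partition (2 blocks): {q4} | {q0,q1,q2,q3}.
q0 and q4 end up in different blocks, so they are distinguishable. For instance, the string 'ε' is accepted from only q4.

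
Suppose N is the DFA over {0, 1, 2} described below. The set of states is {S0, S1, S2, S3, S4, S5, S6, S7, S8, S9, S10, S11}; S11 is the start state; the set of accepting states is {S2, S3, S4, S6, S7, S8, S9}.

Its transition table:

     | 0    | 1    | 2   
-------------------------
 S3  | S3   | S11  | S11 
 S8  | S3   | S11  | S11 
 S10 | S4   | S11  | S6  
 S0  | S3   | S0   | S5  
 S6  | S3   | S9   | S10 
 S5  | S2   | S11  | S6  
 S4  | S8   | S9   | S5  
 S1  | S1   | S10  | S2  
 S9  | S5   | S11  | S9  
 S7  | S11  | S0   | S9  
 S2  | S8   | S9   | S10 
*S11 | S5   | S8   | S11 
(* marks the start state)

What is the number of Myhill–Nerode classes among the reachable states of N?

5

First remove the unreachable states {S0,S1,S7}; 9 states remain.
P0 = {S2,S3,S4,S6,S8,S9} | {S5,S10,S11}.
On input 0, block {S2,S3,S4,S6,S8,S9} splits into {S2,S3,S4,S6,S8} and {S9}.
Refine {S2,S3,S4,S6,S8} on symbol 1: members go to different blocks, giving {S2,S4,S6} and {S3,S8}.
Refine {S5,S10,S11} on symbol 0: members go to different blocks, giving {S5,S10} and {S11}.
Stable partition: {S2,S4,S6} | {S5,S10} | {S9} | {S3,S8} | {S11} — 5 equivalence classes.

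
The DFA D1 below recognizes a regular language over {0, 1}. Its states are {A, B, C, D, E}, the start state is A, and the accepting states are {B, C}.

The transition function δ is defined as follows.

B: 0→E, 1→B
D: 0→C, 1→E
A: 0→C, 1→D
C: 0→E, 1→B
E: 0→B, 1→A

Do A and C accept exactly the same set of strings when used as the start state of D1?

No

P0 = {B,C} | {A,D,E}.
The partition is now stable with 2 blocks: {B,C} | {A,D,E}.
A and C end up in different blocks, so they are distinguishable. For instance, the string 'ε' is accepted from only C.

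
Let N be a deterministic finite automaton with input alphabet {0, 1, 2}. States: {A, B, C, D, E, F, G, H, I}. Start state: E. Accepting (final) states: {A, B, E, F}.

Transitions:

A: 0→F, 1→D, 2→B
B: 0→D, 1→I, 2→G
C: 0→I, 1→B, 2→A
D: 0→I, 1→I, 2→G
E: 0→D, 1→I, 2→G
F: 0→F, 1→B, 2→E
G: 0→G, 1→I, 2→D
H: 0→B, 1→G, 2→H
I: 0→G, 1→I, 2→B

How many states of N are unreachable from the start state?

4

BFS from E reaches {B, D, E, G, I}; the 4 state(s) A, C, F, H are never visited.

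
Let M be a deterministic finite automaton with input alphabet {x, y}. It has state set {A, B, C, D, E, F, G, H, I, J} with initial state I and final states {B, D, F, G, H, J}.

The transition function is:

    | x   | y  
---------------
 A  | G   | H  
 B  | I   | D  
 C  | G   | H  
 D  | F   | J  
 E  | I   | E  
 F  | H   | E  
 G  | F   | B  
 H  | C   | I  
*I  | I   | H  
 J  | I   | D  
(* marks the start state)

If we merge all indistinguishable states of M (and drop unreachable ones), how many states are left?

Reachable states from the start: {B,C,D,E,F,G,H,I,J}. Unreachable: {A} — drop them.
P0 = {B,D,F,G,H,J} | {C,E,I}.
On input x, block {B,D,F,G,H,J} splits into {B,H,J} and {D,F,G}.
Split {B,H,J} by δ(·,y) → {B,J} and {H}.
Split {C,E,I} by δ(·,x) → {E,I} and {C}.
Split {E,I} by δ(·,y) → {E} and {I}.
Split {D,F,G} by δ(·,x) → {D,G} and {F}.
Stable partition: {B,J} | {E} | {D,G} | {H} | {C} | {I} | {F} — 7 equivalence classes.

7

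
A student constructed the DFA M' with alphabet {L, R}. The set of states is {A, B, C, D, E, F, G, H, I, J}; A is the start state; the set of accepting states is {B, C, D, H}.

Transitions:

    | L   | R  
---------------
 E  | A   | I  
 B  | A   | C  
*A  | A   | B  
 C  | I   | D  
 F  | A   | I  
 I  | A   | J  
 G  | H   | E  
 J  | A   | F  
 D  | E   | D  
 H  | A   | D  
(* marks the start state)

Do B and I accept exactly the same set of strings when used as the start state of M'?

Reachable states from the start: {A,B,C,D,E,F,I,J}. Unreachable: {G,H} — drop them.
P0 = {B,C,D} | {A,E,F,I,J}.
On input R, block {A,E,F,I,J} splits into {E,F,I,J} and {A}.
Refine {B,C,D} on symbol L: members go to different blocks, giving {C,D} and {B}.
Stable partition: {C,D} | {E,F,I,J} | {A} | {B} — 4 equivalence classes.
B and I end up in different blocks, so they are distinguishable. For instance, the string 'ε' is accepted from only B.

No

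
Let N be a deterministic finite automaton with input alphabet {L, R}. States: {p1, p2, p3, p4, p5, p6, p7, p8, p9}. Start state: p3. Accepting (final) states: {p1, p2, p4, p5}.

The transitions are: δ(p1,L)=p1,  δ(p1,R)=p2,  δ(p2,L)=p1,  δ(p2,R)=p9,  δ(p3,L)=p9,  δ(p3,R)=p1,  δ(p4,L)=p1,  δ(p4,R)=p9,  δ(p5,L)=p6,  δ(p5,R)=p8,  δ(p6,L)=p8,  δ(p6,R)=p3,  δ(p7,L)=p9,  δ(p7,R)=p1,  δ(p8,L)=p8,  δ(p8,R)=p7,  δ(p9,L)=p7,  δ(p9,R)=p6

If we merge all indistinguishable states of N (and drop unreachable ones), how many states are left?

States {p4,p5} cannot be reached from the start state, so discard them.
P0 = {p1,p2} | {p3,p6,p7,p8,p9}.
On input R, block {p1,p2} splits into {p1} and {p2}.
Split {p3,p6,p7,p8,p9} by δ(·,R) → {p6,p8,p9} and {p3,p7}.
On input L, block {p6,p8,p9} splits into {p6,p8} and {p9}.
Stable partition: {p1} | {p6,p8} | {p2} | {p3,p7} | {p9} — 5 equivalence classes.

5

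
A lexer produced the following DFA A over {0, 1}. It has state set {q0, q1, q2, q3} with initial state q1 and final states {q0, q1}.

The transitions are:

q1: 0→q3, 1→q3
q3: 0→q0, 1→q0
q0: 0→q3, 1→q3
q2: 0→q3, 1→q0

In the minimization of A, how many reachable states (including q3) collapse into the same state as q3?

1

First remove the unreachable states {q2}; 3 states remain.
Start with accepting vs non-accepting: {q0,q1} | {q3}.
The partition is now stable with 2 blocks: {q0,q1} | {q3}.
State q3 belongs to the block {q3}, which has 1 states.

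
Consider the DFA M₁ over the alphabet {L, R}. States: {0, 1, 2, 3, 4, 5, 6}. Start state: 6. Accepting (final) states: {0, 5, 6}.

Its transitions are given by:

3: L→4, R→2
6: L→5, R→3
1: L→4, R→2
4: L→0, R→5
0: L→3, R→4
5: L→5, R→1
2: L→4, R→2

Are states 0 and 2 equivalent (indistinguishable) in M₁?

Every state is reachable, so we keep all 7.
P0 = {0,5,6} | {1,2,3,4}.
On input L, block {0,5,6} splits into {5,6} and {0}.
On input L, block {1,2,3,4} splits into {1,2,3} and {4}.
The partition is now stable with 4 blocks: {5,6} | {1,2,3} | {0} | {4}.
0 and 2 end up in different blocks, so they are distinguishable. For instance, the string 'ε' is accepted from only 0.

No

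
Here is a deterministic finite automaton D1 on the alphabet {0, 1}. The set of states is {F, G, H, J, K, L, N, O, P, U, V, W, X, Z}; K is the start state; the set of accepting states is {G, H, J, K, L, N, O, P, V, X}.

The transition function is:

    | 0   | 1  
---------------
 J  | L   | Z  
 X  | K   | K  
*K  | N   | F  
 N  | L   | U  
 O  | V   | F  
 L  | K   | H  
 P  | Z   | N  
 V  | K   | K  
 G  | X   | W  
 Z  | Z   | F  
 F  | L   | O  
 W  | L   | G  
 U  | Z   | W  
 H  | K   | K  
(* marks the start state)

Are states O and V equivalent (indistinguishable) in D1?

Reachable states from the start: {F,G,H,K,L,N,O,U,V,W,X,Z}. Unreachable: {J,P} — drop them.
Initial partition by acceptance: {G,H,K,L,N,O,V,X} | {F,U,W,Z}.
Refine {G,H,K,L,N,O,V,X} on symbol 1: members go to different blocks, giving {G,K,N,O} and {H,L,V,X}.
Refine {G,K,N,O} on symbol 0: members go to different blocks, giving {G,N,O} and {K}.
On input 0, block {F,U,W,Z} splits into {F,W} and {U,Z}.
Refine {G,N,O} on symbol 1: members go to different blocks, giving {G,O} and {N}.
Split {H,L,V,X} by δ(·,1) → {H,V,X} and {L}.
No further refinement is possible. Final partition (7 blocks): {G,O} | {F,W} | {H,V,X} | {K} | {U,Z} | {N} | {L}.
O and V end up in different blocks, so they are distinguishable. For instance, the string '1' is accepted from only V.

No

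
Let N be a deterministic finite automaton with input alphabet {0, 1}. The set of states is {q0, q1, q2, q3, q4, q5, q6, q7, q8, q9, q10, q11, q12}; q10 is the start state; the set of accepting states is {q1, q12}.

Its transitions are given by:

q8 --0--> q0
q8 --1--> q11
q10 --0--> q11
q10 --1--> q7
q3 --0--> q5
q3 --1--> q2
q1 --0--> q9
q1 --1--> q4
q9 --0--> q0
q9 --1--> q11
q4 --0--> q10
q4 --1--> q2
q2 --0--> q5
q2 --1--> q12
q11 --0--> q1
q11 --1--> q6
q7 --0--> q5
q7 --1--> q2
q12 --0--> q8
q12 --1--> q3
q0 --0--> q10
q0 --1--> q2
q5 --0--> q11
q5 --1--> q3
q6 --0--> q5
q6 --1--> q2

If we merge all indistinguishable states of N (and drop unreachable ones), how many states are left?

6

Initial partition by acceptance: {q1,q12} | {q0,q2,q3,q4,q5,q6,q7,q8,q9,q10,q11}.
Split {q0,q2,q3,q4,q5,q6,q7,q8,q9,q10,q11} by δ(·,0) → {q0,q2,q3,q4,q5,q6,q7,q8,q9,q10} and {q11}.
Refine {q0,q2,q3,q4,q5,q6,q7,q8,q9,q10} on symbol 0: members go to different blocks, giving {q0,q2,q3,q4,q6,q7,q8,q9} and {q5,q10}.
On input 0, block {q0,q2,q3,q4,q6,q7,q8,q9} splits into {q0,q2,q3,q4,q6,q7} and {q8,q9}.
On input 1, block {q0,q2,q3,q4,q6,q7} splits into {q0,q3,q4,q6,q7} and {q2}.
Stable partition: {q1,q12} | {q0,q3,q4,q6,q7} | {q11} | {q5,q10} | {q8,q9} | {q2} — 6 equivalence classes.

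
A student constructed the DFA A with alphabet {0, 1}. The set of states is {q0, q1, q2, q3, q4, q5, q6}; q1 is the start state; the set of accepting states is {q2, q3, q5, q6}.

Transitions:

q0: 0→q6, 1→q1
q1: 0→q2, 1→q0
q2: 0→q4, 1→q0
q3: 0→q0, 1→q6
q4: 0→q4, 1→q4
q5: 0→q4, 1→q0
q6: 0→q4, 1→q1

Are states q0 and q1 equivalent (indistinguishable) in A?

Yes

Reachable states from the start: {q0,q1,q2,q4,q6}. Unreachable: {q3,q5} — drop them.
P0 = {q2,q6} | {q0,q1,q4}.
On input 0, block {q0,q1,q4} splits into {q0,q1} and {q4}.
No further refinement is possible. Final partition (3 blocks): {q2,q6} | {q0,q1} | {q4}.
q0 and q1 lie in the same block of the stable partition, so they are equivalent — no string distinguishes them.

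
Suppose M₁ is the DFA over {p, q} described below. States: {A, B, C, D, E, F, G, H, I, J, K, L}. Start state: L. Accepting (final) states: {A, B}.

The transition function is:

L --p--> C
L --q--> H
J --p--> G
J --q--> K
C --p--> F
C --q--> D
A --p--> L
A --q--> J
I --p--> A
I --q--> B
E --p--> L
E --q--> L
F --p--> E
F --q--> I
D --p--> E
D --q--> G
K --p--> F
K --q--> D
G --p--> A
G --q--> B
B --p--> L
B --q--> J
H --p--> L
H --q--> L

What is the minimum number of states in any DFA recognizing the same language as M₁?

7

All states are reachable from the start state.
P0 = {A,B} | {C,D,E,F,G,H,I,J,K,L}.
On input p, block {C,D,E,F,G,H,I,J,K,L} splits into {C,D,E,F,H,J,K,L} and {G,I}.
Split {C,D,E,F,H,J,K,L} by δ(·,p) → {C,D,E,F,H,K,L} and {J}.
On input q, block {C,D,E,F,H,K,L} splits into {C,E,H,K,L} and {D,F}.
Refine {C,E,H,K,L} on symbol p: members go to different blocks, giving {E,H,L} and {C,K}.
Refine {E,H,L} on symbol p: members go to different blocks, giving {E,H} and {L}.
The partition is now stable with 7 blocks: {A,B} | {E,H} | {G,I} | {J} | {D,F} | {C,K} | {L}.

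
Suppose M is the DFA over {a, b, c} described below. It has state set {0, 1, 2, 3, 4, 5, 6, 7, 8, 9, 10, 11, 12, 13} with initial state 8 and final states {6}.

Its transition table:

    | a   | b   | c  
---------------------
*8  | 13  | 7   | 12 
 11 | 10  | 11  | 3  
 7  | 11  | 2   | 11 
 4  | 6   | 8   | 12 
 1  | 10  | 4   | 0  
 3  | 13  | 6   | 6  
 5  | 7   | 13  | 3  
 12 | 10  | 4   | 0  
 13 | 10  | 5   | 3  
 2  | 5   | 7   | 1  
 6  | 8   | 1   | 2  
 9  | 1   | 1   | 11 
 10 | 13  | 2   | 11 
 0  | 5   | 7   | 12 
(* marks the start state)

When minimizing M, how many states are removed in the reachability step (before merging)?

No path from 8 leads to 9; the other 13 states are all reachable.

1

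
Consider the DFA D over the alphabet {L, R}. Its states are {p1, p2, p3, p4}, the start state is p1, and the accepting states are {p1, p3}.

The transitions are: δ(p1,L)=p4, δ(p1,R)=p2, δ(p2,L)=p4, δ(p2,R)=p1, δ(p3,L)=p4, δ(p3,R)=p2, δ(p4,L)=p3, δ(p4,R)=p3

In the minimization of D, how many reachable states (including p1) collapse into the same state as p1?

All states are reachable from the start state.
P0 = {p1,p3} | {p2,p4}.
Split {p2,p4} by δ(·,L) → {p2} and {p4}.
The partition is now stable with 3 blocks: {p1,p3} | {p2} | {p4}.
The equivalence class containing p1 is {p1,p3}, of size 2.

2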